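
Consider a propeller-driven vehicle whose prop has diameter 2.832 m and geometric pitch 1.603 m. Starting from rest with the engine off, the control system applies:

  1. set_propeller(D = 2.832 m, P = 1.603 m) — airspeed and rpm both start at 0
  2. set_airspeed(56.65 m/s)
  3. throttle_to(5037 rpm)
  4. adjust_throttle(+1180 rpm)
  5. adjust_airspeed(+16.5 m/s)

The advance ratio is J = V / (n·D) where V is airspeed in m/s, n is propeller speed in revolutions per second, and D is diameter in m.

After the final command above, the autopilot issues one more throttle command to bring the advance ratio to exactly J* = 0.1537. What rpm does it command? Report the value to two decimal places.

rpm = 10083.20

set_propeller: D = 2.832 m, P = 1.603 m (p = P/D = 0.566031); state ← (V=0, rpm=0)
set_airspeed(56.65): V ← 56.65 m/s
throttle_to(5037): rpm ← 5037
adjust_throttle(+1180): rpm ← 5037 +1180 = 6217
adjust_airspeed(+16.5): V ← 56.65 +16.5 = 73.15 m/s
final state: V = 73.15 m/s, rpm = 6217 → n = rpm/60 = 103.616667 rev/s
target J* = 0.1537; solve J* = V/(n·D) for n: n = V/(J*·D) = 73.15/(0.1537 × 2.832) = 168.053365 rev/s
rpm = 60·n = 10083.201923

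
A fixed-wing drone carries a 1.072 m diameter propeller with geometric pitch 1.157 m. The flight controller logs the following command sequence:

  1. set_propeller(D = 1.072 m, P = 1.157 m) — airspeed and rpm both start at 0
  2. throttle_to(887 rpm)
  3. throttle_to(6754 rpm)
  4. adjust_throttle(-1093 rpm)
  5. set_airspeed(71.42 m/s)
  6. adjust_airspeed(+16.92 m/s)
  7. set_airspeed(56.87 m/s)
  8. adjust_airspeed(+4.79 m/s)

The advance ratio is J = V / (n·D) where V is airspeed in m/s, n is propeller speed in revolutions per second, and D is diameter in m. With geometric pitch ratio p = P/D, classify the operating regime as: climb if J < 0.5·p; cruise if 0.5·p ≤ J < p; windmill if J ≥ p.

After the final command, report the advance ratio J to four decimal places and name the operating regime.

set_propeller: D = 1.072 m, P = 1.157 m (p = P/D = 1.079291); state ← (V=0, rpm=0)
throttle_to(887): rpm ← 887
throttle_to(6754): rpm ← 6754
adjust_throttle(-1093): rpm ← 6754 -1093 = 5661
set_airspeed(71.42): V ← 71.42 m/s
adjust_airspeed(+16.92): V ← 71.42 +16.92 = 88.34 m/s
set_airspeed(56.87): V ← 56.87 m/s
adjust_airspeed(+4.79): V ← 56.87 +4.79 = 61.66 m/s
final state: V = 61.66 m/s, rpm = 5661 → n = rpm/60 = 94.350000 rev/s
J = V / (n·D) = 61.66 / (94.350000 × 1.072) = 0.609631
regime bands: climb J<0.5396 | cruise [0.5396, 1.0793) | windmill J≥1.0793
J = 0.6096 → cruise

J = 0.6096, regime = cruise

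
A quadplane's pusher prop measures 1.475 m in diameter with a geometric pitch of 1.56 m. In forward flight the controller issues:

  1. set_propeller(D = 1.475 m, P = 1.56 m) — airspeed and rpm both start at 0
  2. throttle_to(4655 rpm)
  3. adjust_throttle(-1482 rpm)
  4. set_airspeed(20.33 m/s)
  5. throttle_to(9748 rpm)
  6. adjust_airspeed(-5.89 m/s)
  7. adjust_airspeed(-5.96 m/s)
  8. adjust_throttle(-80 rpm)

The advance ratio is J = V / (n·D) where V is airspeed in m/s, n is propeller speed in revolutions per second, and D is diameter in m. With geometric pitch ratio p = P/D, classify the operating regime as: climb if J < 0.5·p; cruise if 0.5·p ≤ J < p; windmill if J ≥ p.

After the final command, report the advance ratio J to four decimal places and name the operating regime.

J = 0.0357, regime = climb

set_propeller: D = 1.475 m, P = 1.56 m (p = P/D = 1.057627); state ← (V=0, rpm=0)
throttle_to(4655): rpm ← 4655
adjust_throttle(-1482): rpm ← 4655 -1482 = 3173
set_airspeed(20.33): V ← 20.33 m/s
throttle_to(9748): rpm ← 9748
adjust_airspeed(-5.89): V ← 20.33 -5.89 = 14.44 m/s
adjust_airspeed(-5.96): V ← 14.44 -5.96 = 8.48 m/s
adjust_throttle(-80): rpm ← 9748 -80 = 9668
final state: V = 8.48 m/s, rpm = 9668 → n = rpm/60 = 161.133333 rev/s
J = V / (n·D) = 8.48 / (161.133333 × 1.475) = 0.035679
regime bands: climb J<0.5288 | cruise [0.5288, 1.0576) | windmill J≥1.0576
J = 0.0357 → climb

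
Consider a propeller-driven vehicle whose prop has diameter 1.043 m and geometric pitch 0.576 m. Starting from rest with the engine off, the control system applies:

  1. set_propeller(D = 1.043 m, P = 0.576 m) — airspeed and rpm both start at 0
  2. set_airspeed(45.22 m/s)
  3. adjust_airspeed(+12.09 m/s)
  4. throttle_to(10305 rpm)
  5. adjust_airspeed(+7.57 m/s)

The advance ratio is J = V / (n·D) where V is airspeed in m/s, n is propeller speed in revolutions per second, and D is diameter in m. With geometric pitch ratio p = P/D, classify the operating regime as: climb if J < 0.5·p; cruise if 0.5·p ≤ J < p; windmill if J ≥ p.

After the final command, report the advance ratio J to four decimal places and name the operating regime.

set_propeller: D = 1.043 m, P = 0.576 m (p = P/D = 0.552253); state ← (V=0, rpm=0)
set_airspeed(45.22): V ← 45.22 m/s
adjust_airspeed(+12.09): V ← 45.22 +12.09 = 57.31 m/s
throttle_to(10305): rpm ← 10305
adjust_airspeed(+7.57): V ← 57.31 +7.57 = 64.88 m/s
final state: V = 64.88 m/s, rpm = 10305 → n = rpm/60 = 171.750000 rev/s
J = V / (n·D) = 64.88 / (171.750000 × 1.043) = 0.362184
regime bands: climb J<0.2761 | cruise [0.2761, 0.5523) | windmill J≥0.5523
J = 0.3622 → cruise

J = 0.3622, regime = cruise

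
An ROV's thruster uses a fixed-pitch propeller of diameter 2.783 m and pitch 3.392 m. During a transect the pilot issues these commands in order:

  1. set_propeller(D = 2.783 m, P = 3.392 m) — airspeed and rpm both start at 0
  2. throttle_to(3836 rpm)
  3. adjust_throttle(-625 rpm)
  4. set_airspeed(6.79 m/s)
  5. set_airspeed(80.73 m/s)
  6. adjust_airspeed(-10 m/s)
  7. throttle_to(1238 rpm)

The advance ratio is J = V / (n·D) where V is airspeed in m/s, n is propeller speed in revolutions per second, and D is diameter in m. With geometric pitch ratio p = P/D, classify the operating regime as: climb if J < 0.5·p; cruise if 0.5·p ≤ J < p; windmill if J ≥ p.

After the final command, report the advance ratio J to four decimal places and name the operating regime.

J = 1.2317, regime = windmill

set_propeller: D = 2.783 m, P = 3.392 m (p = P/D = 1.218829); state ← (V=0, rpm=0)
throttle_to(3836): rpm ← 3836
adjust_throttle(-625): rpm ← 3836 -625 = 3211
set_airspeed(6.79): V ← 6.79 m/s
set_airspeed(80.73): V ← 80.73 m/s
adjust_airspeed(-10): V ← 80.73 -10 = 70.73 m/s
throttle_to(1238): rpm ← 1238
final state: V = 70.73 m/s, rpm = 1238 → n = rpm/60 = 20.633333 rev/s
J = V / (n·D) = 70.73 / (20.633333 × 2.783) = 1.231746
regime bands: climb J<0.6094 | cruise [0.6094, 1.2188) | windmill J≥1.2188
J = 1.2317 → windmill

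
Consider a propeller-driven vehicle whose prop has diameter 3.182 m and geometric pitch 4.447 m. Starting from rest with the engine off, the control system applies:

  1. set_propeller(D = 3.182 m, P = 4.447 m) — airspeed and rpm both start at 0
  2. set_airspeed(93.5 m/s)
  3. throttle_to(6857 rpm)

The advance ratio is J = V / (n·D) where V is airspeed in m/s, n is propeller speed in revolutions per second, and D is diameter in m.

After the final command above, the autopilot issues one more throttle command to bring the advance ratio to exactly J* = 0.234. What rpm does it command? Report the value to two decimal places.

rpm = 7534.37

set_propeller: D = 3.182 m, P = 4.447 m (p = P/D = 1.397549); state ← (V=0, rpm=0)
set_airspeed(93.5): V ← 93.5 m/s
throttle_to(6857): rpm ← 6857
final state: V = 93.5 m/s, rpm = 6857 → n = rpm/60 = 114.283333 rev/s
target J* = 0.234; solve J* = V/(n·D) for n: n = V/(J*·D) = 93.5/(0.234 × 3.182) = 125.572800 rev/s
rpm = 60·n = 7534.367999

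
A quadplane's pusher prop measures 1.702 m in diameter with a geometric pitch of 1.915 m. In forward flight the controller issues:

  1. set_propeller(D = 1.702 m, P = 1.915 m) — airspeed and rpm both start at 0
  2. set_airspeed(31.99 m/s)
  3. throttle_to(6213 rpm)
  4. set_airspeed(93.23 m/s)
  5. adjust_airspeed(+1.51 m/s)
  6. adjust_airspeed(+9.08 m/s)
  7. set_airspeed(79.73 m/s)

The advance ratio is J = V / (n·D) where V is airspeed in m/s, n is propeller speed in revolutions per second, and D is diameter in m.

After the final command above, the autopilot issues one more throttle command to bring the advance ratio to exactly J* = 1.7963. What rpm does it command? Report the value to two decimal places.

set_propeller: D = 1.702 m, P = 1.915 m (p = P/D = 1.125147); state ← (V=0, rpm=0)
set_airspeed(31.99): V ← 31.99 m/s
throttle_to(6213): rpm ← 6213
set_airspeed(93.23): V ← 93.23 m/s
adjust_airspeed(+1.51): V ← 93.23 +1.51 = 94.74 m/s
adjust_airspeed(+9.08): V ← 94.74 +9.08 = 103.82 m/s
set_airspeed(79.73): V ← 79.73 m/s
final state: V = 79.73 m/s, rpm = 6213 → n = rpm/60 = 103.550000 rev/s
target J* = 1.7963; solve J* = V/(n·D) for n: n = V/(J*·D) = 79.73/(1.7963 × 1.702) = 26.078544 rev/s
rpm = 60·n = 1564.712633

rpm = 1564.71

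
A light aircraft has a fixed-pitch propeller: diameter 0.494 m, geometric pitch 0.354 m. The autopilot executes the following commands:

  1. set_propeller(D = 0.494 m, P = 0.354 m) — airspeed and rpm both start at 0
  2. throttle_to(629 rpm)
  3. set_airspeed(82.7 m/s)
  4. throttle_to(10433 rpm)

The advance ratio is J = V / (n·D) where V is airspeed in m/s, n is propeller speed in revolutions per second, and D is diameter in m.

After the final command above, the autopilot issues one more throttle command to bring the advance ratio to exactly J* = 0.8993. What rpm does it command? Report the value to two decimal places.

set_propeller: D = 0.494 m, P = 0.354 m (p = P/D = 0.716599); state ← (V=0, rpm=0)
throttle_to(629): rpm ← 629
set_airspeed(82.7): V ← 82.7 m/s
throttle_to(10433): rpm ← 10433
final state: V = 82.7 m/s, rpm = 10433 → n = rpm/60 = 173.883333 rev/s
target J* = 0.8993; solve J* = V/(n·D) for n: n = V/(J*·D) = 82.7/(0.8993 × 0.494) = 186.154684 rev/s
rpm = 60·n = 11169.281011

rpm = 11169.28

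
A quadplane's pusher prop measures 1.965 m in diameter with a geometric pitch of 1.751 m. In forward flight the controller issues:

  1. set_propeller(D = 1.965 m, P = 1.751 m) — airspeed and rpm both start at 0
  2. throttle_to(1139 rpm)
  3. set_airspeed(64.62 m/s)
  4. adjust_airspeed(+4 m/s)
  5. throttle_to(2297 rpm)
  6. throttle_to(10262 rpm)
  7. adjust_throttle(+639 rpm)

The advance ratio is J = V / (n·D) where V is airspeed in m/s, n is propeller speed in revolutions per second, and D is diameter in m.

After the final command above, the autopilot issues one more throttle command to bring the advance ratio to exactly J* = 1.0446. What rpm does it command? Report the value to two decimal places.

set_propeller: D = 1.965 m, P = 1.751 m (p = P/D = 0.891094); state ← (V=0, rpm=0)
throttle_to(1139): rpm ← 1139
set_airspeed(64.62): V ← 64.62 m/s
adjust_airspeed(+4): V ← 64.62 +4 = 68.62 m/s
throttle_to(2297): rpm ← 2297
throttle_to(10262): rpm ← 10262
adjust_throttle(+639): rpm ← 10262 +639 = 10901
final state: V = 68.62 m/s, rpm = 10901 → n = rpm/60 = 181.683333 rev/s
target J* = 1.0446; solve J* = V/(n·D) for n: n = V/(J*·D) = 68.62/(1.0446 × 1.965) = 33.430136 rev/s
rpm = 60·n = 2005.808133

rpm = 2005.81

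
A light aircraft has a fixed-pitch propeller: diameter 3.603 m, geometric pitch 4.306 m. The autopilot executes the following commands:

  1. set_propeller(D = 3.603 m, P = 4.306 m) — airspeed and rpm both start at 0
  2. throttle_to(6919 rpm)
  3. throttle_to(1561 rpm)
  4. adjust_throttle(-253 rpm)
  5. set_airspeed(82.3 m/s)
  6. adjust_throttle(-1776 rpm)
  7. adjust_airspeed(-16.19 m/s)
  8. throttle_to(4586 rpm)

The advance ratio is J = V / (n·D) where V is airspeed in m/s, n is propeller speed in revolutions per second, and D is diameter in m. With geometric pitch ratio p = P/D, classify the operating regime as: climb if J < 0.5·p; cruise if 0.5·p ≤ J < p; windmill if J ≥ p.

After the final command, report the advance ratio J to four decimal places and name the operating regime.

J = 0.2401, regime = climb

set_propeller: D = 3.603 m, P = 4.306 m (p = P/D = 1.195115); state ← (V=0, rpm=0)
throttle_to(6919): rpm ← 6919
throttle_to(1561): rpm ← 1561
adjust_throttle(-253): rpm ← 1561 -253 = 1308
set_airspeed(82.3): V ← 82.3 m/s
adjust_throttle(-1776): rpm ← 1308 -1776 = -468
adjust_airspeed(-16.19): V ← 82.3 -16.19 = 66.11 m/s
throttle_to(4586): rpm ← 4586
final state: V = 66.11 m/s, rpm = 4586 → n = rpm/60 = 76.433333 rev/s
J = V / (n·D) = 66.11 / (76.433333 × 3.603) = 0.240060
regime bands: climb J<0.5976 | cruise [0.5976, 1.1951) | windmill J≥1.1951
J = 0.2401 → climb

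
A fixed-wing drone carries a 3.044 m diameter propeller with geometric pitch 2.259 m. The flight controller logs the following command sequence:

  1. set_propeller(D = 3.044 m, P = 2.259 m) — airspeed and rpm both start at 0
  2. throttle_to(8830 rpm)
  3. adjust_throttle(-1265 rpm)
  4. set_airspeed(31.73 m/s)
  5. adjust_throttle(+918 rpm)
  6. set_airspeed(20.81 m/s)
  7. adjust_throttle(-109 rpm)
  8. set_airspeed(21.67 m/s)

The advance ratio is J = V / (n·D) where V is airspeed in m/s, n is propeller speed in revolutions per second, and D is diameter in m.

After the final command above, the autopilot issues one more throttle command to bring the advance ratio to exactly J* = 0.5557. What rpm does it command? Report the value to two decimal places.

rpm = 768.64

set_propeller: D = 3.044 m, P = 2.259 m (p = P/D = 0.742116); state ← (V=0, rpm=0)
throttle_to(8830): rpm ← 8830
adjust_throttle(-1265): rpm ← 8830 -1265 = 7565
set_airspeed(31.73): V ← 31.73 m/s
adjust_throttle(+918): rpm ← 7565 +918 = 8483
set_airspeed(20.81): V ← 20.81 m/s
adjust_throttle(-109): rpm ← 8483 -109 = 8374
set_airspeed(21.67): V ← 21.67 m/s
final state: V = 21.67 m/s, rpm = 8374 → n = rpm/60 = 139.566667 rev/s
target J* = 0.5557; solve J* = V/(n·D) for n: n = V/(J*·D) = 21.67/(0.5557 × 3.044) = 12.810730 rev/s
rpm = 60·n = 768.643779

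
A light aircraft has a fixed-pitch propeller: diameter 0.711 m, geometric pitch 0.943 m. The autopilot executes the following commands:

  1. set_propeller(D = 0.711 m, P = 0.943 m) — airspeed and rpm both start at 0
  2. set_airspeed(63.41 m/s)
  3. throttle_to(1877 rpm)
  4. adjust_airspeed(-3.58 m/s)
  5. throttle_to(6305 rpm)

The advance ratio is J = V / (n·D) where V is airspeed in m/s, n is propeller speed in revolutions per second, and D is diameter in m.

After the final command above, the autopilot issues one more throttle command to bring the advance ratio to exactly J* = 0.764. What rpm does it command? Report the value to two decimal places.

rpm = 6608.57

set_propeller: D = 0.711 m, P = 0.943 m (p = P/D = 1.326301); state ← (V=0, rpm=0)
set_airspeed(63.41): V ← 63.41 m/s
throttle_to(1877): rpm ← 1877
adjust_airspeed(-3.58): V ← 63.41 -3.58 = 59.83 m/s
throttle_to(6305): rpm ← 6305
final state: V = 59.83 m/s, rpm = 6305 → n = rpm/60 = 105.083333 rev/s
target J* = 0.764; solve J* = V/(n·D) for n: n = V/(J*·D) = 59.83/(0.764 × 0.711) = 110.142782 rev/s
rpm = 60·n = 6608.566947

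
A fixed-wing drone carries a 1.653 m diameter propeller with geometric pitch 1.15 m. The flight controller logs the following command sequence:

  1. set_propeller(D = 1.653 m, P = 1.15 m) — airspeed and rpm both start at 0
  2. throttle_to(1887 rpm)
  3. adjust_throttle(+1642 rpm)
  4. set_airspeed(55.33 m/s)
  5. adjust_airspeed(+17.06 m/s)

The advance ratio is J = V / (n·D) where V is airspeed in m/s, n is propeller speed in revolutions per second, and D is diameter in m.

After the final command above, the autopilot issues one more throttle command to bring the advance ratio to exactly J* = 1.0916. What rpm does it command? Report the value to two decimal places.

set_propeller: D = 1.653 m, P = 1.15 m (p = P/D = 0.695705); state ← (V=0, rpm=0)
throttle_to(1887): rpm ← 1887
adjust_throttle(+1642): rpm ← 1887 +1642 = 3529
set_airspeed(55.33): V ← 55.33 m/s
adjust_airspeed(+17.06): V ← 55.33 +17.06 = 72.39 m/s
final state: V = 72.39 m/s, rpm = 3529 → n = rpm/60 = 58.816667 rev/s
target J* = 1.0916; solve J* = V/(n·D) for n: n = V/(J*·D) = 72.39/(1.0916 × 1.653) = 40.118270 rev/s
rpm = 60·n = 2407.096195

rpm = 2407.10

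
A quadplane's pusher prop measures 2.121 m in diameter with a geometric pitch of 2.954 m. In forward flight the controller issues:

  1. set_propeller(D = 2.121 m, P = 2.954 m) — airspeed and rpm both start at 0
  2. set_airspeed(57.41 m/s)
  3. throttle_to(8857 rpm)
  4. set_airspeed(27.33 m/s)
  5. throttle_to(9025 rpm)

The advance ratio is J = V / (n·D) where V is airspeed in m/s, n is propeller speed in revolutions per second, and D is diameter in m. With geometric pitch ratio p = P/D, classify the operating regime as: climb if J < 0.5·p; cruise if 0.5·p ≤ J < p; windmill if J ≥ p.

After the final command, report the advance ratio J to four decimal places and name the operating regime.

J = 0.0857, regime = climb

set_propeller: D = 2.121 m, P = 2.954 m (p = P/D = 1.392739); state ← (V=0, rpm=0)
set_airspeed(57.41): V ← 57.41 m/s
throttle_to(8857): rpm ← 8857
set_airspeed(27.33): V ← 27.33 m/s
throttle_to(9025): rpm ← 9025
final state: V = 27.33 m/s, rpm = 9025 → n = rpm/60 = 150.416667 rev/s
J = V / (n·D) = 27.33 / (150.416667 × 2.121) = 0.085665
regime bands: climb J<0.6964 | cruise [0.6964, 1.3927) | windmill J≥1.3927
J = 0.0857 → climb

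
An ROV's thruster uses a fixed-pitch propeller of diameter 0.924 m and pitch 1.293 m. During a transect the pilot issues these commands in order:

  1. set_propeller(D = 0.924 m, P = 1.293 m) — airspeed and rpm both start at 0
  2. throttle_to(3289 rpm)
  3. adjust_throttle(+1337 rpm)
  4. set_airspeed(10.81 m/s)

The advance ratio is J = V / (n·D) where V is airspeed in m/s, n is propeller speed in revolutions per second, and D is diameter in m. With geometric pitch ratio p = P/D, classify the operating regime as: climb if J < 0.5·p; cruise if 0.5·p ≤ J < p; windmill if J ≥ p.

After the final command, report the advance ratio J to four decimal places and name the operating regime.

set_propeller: D = 0.924 m, P = 1.293 m (p = P/D = 1.399351); state ← (V=0, rpm=0)
throttle_to(3289): rpm ← 3289
adjust_throttle(+1337): rpm ← 3289 +1337 = 4626
set_airspeed(10.81): V ← 10.81 m/s
final state: V = 10.81 m/s, rpm = 4626 → n = rpm/60 = 77.100000 rev/s
J = V / (n·D) = 10.81 / (77.100000 × 0.924) = 0.151740
regime bands: climb J<0.6997 | cruise [0.6997, 1.3994) | windmill J≥1.3994
J = 0.1517 → climb

J = 0.1517, regime = climb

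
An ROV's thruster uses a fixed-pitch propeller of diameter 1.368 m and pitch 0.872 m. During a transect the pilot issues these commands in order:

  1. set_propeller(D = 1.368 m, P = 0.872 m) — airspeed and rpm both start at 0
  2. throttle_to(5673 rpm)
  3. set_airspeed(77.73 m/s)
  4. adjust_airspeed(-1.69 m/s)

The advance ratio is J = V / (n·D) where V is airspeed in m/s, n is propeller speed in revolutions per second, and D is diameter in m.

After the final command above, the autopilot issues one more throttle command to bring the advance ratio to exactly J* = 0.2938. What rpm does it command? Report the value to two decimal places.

rpm = 11351.56

set_propeller: D = 1.368 m, P = 0.872 m (p = P/D = 0.637427); state ← (V=0, rpm=0)
throttle_to(5673): rpm ← 5673
set_airspeed(77.73): V ← 77.73 m/s
adjust_airspeed(-1.69): V ← 77.73 -1.69 = 76.04 m/s
final state: V = 76.04 m/s, rpm = 5673 → n = rpm/60 = 94.550000 rev/s
target J* = 0.2938; solve J* = V/(n·D) for n: n = V/(J*·D) = 76.04/(0.2938 × 1.368) = 189.192632 rev/s
rpm = 60·n = 11351.557928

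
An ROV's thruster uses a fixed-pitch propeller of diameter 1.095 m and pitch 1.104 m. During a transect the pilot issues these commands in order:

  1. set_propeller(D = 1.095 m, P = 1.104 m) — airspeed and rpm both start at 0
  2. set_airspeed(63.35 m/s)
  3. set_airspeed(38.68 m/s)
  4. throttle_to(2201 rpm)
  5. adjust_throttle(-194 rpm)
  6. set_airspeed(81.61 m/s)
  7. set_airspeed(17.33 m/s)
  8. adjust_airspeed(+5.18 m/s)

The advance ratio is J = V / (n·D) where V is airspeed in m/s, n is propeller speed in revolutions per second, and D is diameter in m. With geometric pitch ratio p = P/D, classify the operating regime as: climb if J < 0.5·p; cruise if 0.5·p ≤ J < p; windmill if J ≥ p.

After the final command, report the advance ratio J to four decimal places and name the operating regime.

set_propeller: D = 1.095 m, P = 1.104 m (p = P/D = 1.008219); state ← (V=0, rpm=0)
set_airspeed(63.35): V ← 63.35 m/s
set_airspeed(38.68): V ← 38.68 m/s
throttle_to(2201): rpm ← 2201
adjust_throttle(-194): rpm ← 2201 -194 = 2007
set_airspeed(81.61): V ← 81.61 m/s
set_airspeed(17.33): V ← 17.33 m/s
adjust_airspeed(+5.18): V ← 17.33 +5.18 = 22.51 m/s
final state: V = 22.51 m/s, rpm = 2007 → n = rpm/60 = 33.450000 rev/s
J = V / (n·D) = 22.51 / (33.450000 × 1.095) = 0.614561
regime bands: climb J<0.5041 | cruise [0.5041, 1.0082) | windmill J≥1.0082
J = 0.6146 → cruise

J = 0.6146, regime = cruise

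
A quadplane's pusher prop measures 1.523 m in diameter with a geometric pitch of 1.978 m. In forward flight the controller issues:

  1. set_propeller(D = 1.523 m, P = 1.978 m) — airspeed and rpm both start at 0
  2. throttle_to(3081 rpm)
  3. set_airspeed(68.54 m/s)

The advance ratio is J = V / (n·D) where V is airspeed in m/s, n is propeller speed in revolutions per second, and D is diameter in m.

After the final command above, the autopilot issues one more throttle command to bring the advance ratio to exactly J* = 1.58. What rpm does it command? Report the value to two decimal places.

rpm = 1708.99

set_propeller: D = 1.523 m, P = 1.978 m (p = P/D = 1.298752); state ← (V=0, rpm=0)
throttle_to(3081): rpm ← 3081
set_airspeed(68.54): V ← 68.54 m/s
final state: V = 68.54 m/s, rpm = 3081 → n = rpm/60 = 51.350000 rev/s
target J* = 1.58; solve J* = V/(n·D) for n: n = V/(J*·D) = 68.54/(1.58 × 1.523) = 28.483091 rev/s
rpm = 60·n = 1708.985430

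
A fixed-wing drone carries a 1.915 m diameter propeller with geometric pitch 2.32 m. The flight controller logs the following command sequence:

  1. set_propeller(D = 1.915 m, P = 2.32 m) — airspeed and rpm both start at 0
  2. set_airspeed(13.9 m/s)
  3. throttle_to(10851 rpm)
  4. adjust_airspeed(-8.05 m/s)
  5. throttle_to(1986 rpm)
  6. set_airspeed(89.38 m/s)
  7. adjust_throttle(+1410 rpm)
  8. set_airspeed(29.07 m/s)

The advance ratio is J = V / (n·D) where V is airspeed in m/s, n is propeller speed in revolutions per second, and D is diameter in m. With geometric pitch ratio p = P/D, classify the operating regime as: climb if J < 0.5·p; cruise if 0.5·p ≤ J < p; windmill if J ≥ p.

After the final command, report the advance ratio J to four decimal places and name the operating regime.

set_propeller: D = 1.915 m, P = 2.32 m (p = P/D = 1.211488); state ← (V=0, rpm=0)
set_airspeed(13.9): V ← 13.9 m/s
throttle_to(10851): rpm ← 10851
adjust_airspeed(-8.05): V ← 13.9 -8.05 = 5.85 m/s
throttle_to(1986): rpm ← 1986
set_airspeed(89.38): V ← 89.38 m/s
adjust_throttle(+1410): rpm ← 1986 +1410 = 3396
set_airspeed(29.07): V ← 29.07 m/s
final state: V = 29.07 m/s, rpm = 3396 → n = rpm/60 = 56.600000 rev/s
J = V / (n·D) = 29.07 / (56.600000 × 1.915) = 0.268201
regime bands: climb J<0.6057 | cruise [0.6057, 1.2115) | windmill J≥1.2115
J = 0.2682 → climb

J = 0.2682, regime = climb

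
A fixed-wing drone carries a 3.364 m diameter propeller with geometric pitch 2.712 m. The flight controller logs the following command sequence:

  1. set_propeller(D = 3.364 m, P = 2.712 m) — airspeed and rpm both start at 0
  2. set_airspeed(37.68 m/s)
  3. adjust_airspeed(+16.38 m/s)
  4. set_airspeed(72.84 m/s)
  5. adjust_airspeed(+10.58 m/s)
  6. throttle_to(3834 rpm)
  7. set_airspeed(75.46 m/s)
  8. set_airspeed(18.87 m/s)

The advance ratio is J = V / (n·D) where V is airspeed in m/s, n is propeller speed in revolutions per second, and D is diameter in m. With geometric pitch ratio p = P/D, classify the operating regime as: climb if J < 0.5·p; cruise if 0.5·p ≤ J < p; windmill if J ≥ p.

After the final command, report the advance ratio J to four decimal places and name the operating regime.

set_propeller: D = 3.364 m, P = 2.712 m (p = P/D = 0.806183); state ← (V=0, rpm=0)
set_airspeed(37.68): V ← 37.68 m/s
adjust_airspeed(+16.38): V ← 37.68 +16.38 = 54.06 m/s
set_airspeed(72.84): V ← 72.84 m/s
adjust_airspeed(+10.58): V ← 72.84 +10.58 = 83.42 m/s
throttle_to(3834): rpm ← 3834
set_airspeed(75.46): V ← 75.46 m/s
set_airspeed(18.87): V ← 18.87 m/s
final state: V = 18.87 m/s, rpm = 3834 → n = rpm/60 = 63.900000 rev/s
J = V / (n·D) = 18.87 / (63.900000 × 3.364) = 0.087784
regime bands: climb J<0.4031 | cruise [0.4031, 0.8062) | windmill J≥0.8062
J = 0.0878 → climb

J = 0.0878, regime = climb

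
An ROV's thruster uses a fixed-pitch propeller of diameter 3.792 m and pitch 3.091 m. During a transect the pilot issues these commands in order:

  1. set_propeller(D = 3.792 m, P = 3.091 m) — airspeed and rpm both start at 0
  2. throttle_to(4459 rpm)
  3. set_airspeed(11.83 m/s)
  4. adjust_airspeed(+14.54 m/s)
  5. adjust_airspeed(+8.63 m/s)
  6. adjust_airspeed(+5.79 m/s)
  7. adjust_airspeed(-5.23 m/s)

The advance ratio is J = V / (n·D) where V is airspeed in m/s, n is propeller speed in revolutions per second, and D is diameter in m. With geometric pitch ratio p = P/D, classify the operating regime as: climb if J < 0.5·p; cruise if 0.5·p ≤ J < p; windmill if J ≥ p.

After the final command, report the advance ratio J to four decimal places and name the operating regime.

J = 0.1262, regime = climb

set_propeller: D = 3.792 m, P = 3.091 m (p = P/D = 0.815137); state ← (V=0, rpm=0)
throttle_to(4459): rpm ← 4459
set_airspeed(11.83): V ← 11.83 m/s
adjust_airspeed(+14.54): V ← 11.83 +14.54 = 26.37 m/s
adjust_airspeed(+8.63): V ← 26.37 +8.63 = 35 m/s
adjust_airspeed(+5.79): V ← 35 +5.79 = 40.79 m/s
adjust_airspeed(-5.23): V ← 40.79 -5.23 = 35.56 m/s
final state: V = 35.56 m/s, rpm = 4459 → n = rpm/60 = 74.316667 rev/s
J = V / (n·D) = 35.56 / (74.316667 × 3.792) = 0.126185
regime bands: climb J<0.4076 | cruise [0.4076, 0.8151) | windmill J≥0.8151
J = 0.1262 → climb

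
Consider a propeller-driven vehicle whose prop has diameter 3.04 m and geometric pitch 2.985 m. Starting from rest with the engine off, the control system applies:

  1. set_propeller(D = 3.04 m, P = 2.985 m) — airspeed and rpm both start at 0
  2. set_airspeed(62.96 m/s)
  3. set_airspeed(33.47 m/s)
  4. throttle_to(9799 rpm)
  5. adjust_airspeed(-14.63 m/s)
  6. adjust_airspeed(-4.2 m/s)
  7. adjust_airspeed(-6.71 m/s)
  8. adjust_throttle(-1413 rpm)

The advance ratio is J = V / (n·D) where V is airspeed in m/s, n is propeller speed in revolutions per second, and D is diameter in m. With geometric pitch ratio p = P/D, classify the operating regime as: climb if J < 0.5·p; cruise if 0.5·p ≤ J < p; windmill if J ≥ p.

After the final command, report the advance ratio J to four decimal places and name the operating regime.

J = 0.0187, regime = climb

set_propeller: D = 3.04 m, P = 2.985 m (p = P/D = 0.981908); state ← (V=0, rpm=0)
set_airspeed(62.96): V ← 62.96 m/s
set_airspeed(33.47): V ← 33.47 m/s
throttle_to(9799): rpm ← 9799
adjust_airspeed(-14.63): V ← 33.47 -14.63 = 18.84 m/s
adjust_airspeed(-4.2): V ← 18.84 -4.2 = 14.64 m/s
adjust_airspeed(-6.71): V ← 14.64 -6.71 = 7.93 m/s
adjust_throttle(-1413): rpm ← 9799 -1413 = 8386
final state: V = 7.93 m/s, rpm = 8386 → n = rpm/60 = 139.766667 rev/s
J = V / (n·D) = 7.93 / (139.766667 × 3.04) = 0.018664
regime bands: climb J<0.4910 | cruise [0.4910, 0.9819) | windmill J≥0.9819
J = 0.0187 → climb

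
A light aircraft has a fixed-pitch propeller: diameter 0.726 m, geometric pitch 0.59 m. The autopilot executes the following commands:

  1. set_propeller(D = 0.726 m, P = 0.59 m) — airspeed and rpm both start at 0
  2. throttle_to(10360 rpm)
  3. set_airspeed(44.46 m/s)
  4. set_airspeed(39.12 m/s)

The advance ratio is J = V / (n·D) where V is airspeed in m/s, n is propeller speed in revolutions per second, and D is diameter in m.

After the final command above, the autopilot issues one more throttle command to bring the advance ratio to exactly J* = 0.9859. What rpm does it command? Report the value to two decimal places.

rpm = 3279.30

set_propeller: D = 0.726 m, P = 0.59 m (p = P/D = 0.812672); state ← (V=0, rpm=0)
throttle_to(10360): rpm ← 10360
set_airspeed(44.46): V ← 44.46 m/s
set_airspeed(39.12): V ← 39.12 m/s
final state: V = 39.12 m/s, rpm = 10360 → n = rpm/60 = 172.666667 rev/s
target J* = 0.9859; solve J* = V/(n·D) for n: n = V/(J*·D) = 39.12/(0.9859 × 0.726) = 54.654932 rev/s
rpm = 60·n = 3279.295924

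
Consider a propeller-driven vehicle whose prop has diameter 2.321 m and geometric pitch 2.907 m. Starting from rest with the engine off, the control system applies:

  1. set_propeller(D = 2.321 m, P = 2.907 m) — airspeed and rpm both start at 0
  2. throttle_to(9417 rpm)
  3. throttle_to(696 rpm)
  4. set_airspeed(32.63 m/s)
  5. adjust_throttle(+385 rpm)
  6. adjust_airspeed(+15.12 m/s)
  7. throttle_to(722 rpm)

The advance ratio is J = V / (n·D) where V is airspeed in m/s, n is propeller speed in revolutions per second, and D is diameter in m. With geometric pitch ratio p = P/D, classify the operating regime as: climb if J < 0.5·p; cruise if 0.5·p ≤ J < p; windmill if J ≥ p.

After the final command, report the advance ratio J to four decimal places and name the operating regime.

J = 1.7097, regime = windmill

set_propeller: D = 2.321 m, P = 2.907 m (p = P/D = 1.252477); state ← (V=0, rpm=0)
throttle_to(9417): rpm ← 9417
throttle_to(696): rpm ← 696
set_airspeed(32.63): V ← 32.63 m/s
adjust_throttle(+385): rpm ← 696 +385 = 1081
adjust_airspeed(+15.12): V ← 32.63 +15.12 = 47.75 m/s
throttle_to(722): rpm ← 722
final state: V = 47.75 m/s, rpm = 722 → n = rpm/60 = 12.033333 rev/s
J = V / (n·D) = 47.75 / (12.033333 × 2.321) = 1.709670
regime bands: climb J<0.6262 | cruise [0.6262, 1.2525) | windmill J≥1.2525
J = 1.7097 → windmill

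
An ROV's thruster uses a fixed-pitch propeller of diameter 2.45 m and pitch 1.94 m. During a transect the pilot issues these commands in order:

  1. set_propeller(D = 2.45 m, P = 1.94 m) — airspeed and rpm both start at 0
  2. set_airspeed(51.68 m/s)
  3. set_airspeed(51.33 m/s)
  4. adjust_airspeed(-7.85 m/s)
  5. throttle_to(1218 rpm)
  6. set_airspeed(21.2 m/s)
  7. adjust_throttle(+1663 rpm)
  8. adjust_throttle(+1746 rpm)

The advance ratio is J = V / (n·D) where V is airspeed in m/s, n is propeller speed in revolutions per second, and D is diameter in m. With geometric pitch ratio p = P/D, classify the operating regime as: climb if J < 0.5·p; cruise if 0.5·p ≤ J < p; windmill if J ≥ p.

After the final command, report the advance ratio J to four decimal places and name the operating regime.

J = 0.1122, regime = climb

set_propeller: D = 2.45 m, P = 1.94 m (p = P/D = 0.791837); state ← (V=0, rpm=0)
set_airspeed(51.68): V ← 51.68 m/s
set_airspeed(51.33): V ← 51.33 m/s
adjust_airspeed(-7.85): V ← 51.33 -7.85 = 43.48 m/s
throttle_to(1218): rpm ← 1218
set_airspeed(21.2): V ← 21.2 m/s
adjust_throttle(+1663): rpm ← 1218 +1663 = 2881
adjust_throttle(+1746): rpm ← 2881 +1746 = 4627
final state: V = 21.2 m/s, rpm = 4627 → n = rpm/60 = 77.116667 rev/s
J = V / (n·D) = 21.2 / (77.116667 × 2.45) = 0.112207
regime bands: climb J<0.3959 | cruise [0.3959, 0.7918) | windmill J≥0.7918
J = 0.1122 → climb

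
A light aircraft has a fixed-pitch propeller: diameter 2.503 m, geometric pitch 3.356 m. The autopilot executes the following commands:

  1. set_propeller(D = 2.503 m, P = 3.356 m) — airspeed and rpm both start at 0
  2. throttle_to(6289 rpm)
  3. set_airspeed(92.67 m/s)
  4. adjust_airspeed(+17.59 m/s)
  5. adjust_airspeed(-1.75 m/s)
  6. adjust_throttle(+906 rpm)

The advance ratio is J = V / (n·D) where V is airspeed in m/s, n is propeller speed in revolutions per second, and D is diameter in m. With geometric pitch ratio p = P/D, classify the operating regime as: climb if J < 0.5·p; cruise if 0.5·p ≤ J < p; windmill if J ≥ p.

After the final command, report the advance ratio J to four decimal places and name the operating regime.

set_propeller: D = 2.503 m, P = 3.356 m (p = P/D = 1.340791); state ← (V=0, rpm=0)
throttle_to(6289): rpm ← 6289
set_airspeed(92.67): V ← 92.67 m/s
adjust_airspeed(+17.59): V ← 92.67 +17.59 = 110.26 m/s
adjust_airspeed(-1.75): V ← 110.26 -1.75 = 108.51 m/s
adjust_throttle(+906): rpm ← 6289 +906 = 7195
final state: V = 108.51 m/s, rpm = 7195 → n = rpm/60 = 119.916667 rev/s
J = V / (n·D) = 108.51 / (119.916667 × 2.503) = 0.361518
regime bands: climb J<0.6704 | cruise [0.6704, 1.3408) | windmill J≥1.3408
J = 0.3615 → climb

J = 0.3615, regime = climb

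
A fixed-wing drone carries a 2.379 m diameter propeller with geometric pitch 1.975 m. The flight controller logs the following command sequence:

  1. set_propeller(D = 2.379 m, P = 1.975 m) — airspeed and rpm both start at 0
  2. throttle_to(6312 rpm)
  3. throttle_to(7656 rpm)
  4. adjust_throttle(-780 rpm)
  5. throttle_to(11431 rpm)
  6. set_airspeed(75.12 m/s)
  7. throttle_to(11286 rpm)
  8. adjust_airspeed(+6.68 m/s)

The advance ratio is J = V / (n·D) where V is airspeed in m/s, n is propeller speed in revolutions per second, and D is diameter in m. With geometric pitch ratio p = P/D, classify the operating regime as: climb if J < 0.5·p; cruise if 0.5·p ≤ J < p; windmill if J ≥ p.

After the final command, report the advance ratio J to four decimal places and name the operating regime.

set_propeller: D = 2.379 m, P = 1.975 m (p = P/D = 0.830181); state ← (V=0, rpm=0)
throttle_to(6312): rpm ← 6312
throttle_to(7656): rpm ← 7656
adjust_throttle(-780): rpm ← 7656 -780 = 6876
throttle_to(11431): rpm ← 11431
set_airspeed(75.12): V ← 75.12 m/s
throttle_to(11286): rpm ← 11286
adjust_airspeed(+6.68): V ← 75.12 +6.68 = 81.8 m/s
final state: V = 81.8 m/s, rpm = 11286 → n = rpm/60 = 188.100000 rev/s
J = V / (n·D) = 81.8 / (188.100000 × 2.379) = 0.182797
regime bands: climb J<0.4151 | cruise [0.4151, 0.8302) | windmill J≥0.8302
J = 0.1828 → climb

J = 0.1828, regime = climb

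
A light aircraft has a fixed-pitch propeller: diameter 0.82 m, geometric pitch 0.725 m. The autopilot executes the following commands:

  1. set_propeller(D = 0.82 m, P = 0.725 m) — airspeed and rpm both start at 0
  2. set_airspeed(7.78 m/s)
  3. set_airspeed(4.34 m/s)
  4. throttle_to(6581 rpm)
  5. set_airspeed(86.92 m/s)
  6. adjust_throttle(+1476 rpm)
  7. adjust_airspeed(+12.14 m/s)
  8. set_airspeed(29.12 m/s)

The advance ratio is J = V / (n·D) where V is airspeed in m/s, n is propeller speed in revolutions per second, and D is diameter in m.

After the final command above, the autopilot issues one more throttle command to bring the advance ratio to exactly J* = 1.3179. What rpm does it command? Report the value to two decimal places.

set_propeller: D = 0.82 m, P = 0.725 m (p = P/D = 0.884146); state ← (V=0, rpm=0)
set_airspeed(7.78): V ← 7.78 m/s
set_airspeed(4.34): V ← 4.34 m/s
throttle_to(6581): rpm ← 6581
set_airspeed(86.92): V ← 86.92 m/s
adjust_throttle(+1476): rpm ← 6581 +1476 = 8057
adjust_airspeed(+12.14): V ← 86.92 +12.14 = 99.06 m/s
set_airspeed(29.12): V ← 29.12 m/s
final state: V = 29.12 m/s, rpm = 8057 → n = rpm/60 = 134.283333 rev/s
target J* = 1.3179; solve J* = V/(n·D) for n: n = V/(J*·D) = 29.12/(1.3179 × 0.82) = 26.946047 rev/s
rpm = 60·n = 1616.762810

rpm = 1616.76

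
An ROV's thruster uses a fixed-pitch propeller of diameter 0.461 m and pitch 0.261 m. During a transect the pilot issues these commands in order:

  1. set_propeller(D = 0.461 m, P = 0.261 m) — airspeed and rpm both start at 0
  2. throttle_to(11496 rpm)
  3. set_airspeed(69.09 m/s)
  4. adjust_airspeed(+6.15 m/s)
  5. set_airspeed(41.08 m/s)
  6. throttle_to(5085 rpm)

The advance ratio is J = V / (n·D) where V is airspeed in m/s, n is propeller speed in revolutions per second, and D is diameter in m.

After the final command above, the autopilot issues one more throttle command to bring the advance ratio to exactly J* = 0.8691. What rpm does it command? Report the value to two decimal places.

rpm = 6151.92

set_propeller: D = 0.461 m, P = 0.261 m (p = P/D = 0.566161); state ← (V=0, rpm=0)
throttle_to(11496): rpm ← 11496
set_airspeed(69.09): V ← 69.09 m/s
adjust_airspeed(+6.15): V ← 69.09 +6.15 = 75.24 m/s
set_airspeed(41.08): V ← 41.08 m/s
throttle_to(5085): rpm ← 5085
final state: V = 41.08 m/s, rpm = 5085 → n = rpm/60 = 84.750000 rev/s
target J* = 0.8691; solve J* = V/(n·D) for n: n = V/(J*·D) = 41.08/(0.8691 × 0.461) = 102.532078 rev/s
rpm = 60·n = 6151.924685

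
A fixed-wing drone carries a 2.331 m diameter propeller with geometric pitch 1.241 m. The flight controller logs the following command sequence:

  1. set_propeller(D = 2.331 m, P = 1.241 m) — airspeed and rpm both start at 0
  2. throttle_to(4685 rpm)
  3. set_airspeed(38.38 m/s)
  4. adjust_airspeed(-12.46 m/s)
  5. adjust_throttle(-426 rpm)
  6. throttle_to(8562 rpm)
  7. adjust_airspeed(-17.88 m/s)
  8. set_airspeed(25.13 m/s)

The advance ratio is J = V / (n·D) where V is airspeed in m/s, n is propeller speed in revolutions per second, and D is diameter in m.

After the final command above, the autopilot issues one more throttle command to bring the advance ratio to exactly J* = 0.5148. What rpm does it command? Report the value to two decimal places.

set_propeller: D = 2.331 m, P = 1.241 m (p = P/D = 0.532390); state ← (V=0, rpm=0)
throttle_to(4685): rpm ← 4685
set_airspeed(38.38): V ← 38.38 m/s
adjust_airspeed(-12.46): V ← 38.38 -12.46 = 25.92 m/s
adjust_throttle(-426): rpm ← 4685 -426 = 4259
throttle_to(8562): rpm ← 8562
adjust_airspeed(-17.88): V ← 25.92 -17.88 = 8.04 m/s
set_airspeed(25.13): V ← 25.13 m/s
final state: V = 25.13 m/s, rpm = 8562 → n = rpm/60 = 142.700000 rev/s
target J* = 0.5148; solve J* = V/(n·D) for n: n = V/(J*·D) = 25.13/(0.5148 × 2.331) = 20.941688 rev/s
rpm = 60·n = 1256.501257

rpm = 1256.50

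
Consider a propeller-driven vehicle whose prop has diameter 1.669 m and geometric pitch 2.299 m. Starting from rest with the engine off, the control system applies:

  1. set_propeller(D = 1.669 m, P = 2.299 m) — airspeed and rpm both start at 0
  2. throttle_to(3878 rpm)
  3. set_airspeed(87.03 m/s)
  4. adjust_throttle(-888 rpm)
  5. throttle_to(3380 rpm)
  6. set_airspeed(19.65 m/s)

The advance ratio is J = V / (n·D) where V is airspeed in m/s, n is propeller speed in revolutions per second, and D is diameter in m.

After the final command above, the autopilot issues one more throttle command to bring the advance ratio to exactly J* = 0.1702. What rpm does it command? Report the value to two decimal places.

set_propeller: D = 1.669 m, P = 2.299 m (p = P/D = 1.377472); state ← (V=0, rpm=0)
throttle_to(3878): rpm ← 3878
set_airspeed(87.03): V ← 87.03 m/s
adjust_throttle(-888): rpm ← 3878 -888 = 2990
throttle_to(3380): rpm ← 3380
set_airspeed(19.65): V ← 19.65 m/s
final state: V = 19.65 m/s, rpm = 3380 → n = rpm/60 = 56.333333 rev/s
target J* = 0.1702; solve J* = V/(n·D) for n: n = V/(J*·D) = 19.65/(0.1702 × 1.669) = 69.174601 rev/s
rpm = 60·n = 4150.476055

rpm = 4150.48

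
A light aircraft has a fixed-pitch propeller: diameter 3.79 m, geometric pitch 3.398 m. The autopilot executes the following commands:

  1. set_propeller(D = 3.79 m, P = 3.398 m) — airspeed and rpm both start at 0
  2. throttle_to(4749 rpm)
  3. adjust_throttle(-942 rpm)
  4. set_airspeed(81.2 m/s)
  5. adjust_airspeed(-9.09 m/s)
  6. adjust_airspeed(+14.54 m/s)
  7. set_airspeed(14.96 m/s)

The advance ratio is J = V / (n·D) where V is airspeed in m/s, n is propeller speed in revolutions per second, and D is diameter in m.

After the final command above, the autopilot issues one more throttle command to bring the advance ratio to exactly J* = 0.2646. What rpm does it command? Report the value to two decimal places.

set_propeller: D = 3.79 m, P = 3.398 m (p = P/D = 0.896570); state ← (V=0, rpm=0)
throttle_to(4749): rpm ← 4749
adjust_throttle(-942): rpm ← 4749 -942 = 3807
set_airspeed(81.2): V ← 81.2 m/s
adjust_airspeed(-9.09): V ← 81.2 -9.09 = 72.11 m/s
adjust_airspeed(+14.54): V ← 72.11 +14.54 = 86.65 m/s
set_airspeed(14.96): V ← 14.96 m/s
final state: V = 14.96 m/s, rpm = 3807 → n = rpm/60 = 63.450000 rev/s
target J* = 0.2646; solve J* = V/(n·D) for n: n = V/(J*·D) = 14.96/(0.2646 × 3.79) = 14.917723 rev/s
rpm = 60·n = 895.063390

rpm = 895.06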